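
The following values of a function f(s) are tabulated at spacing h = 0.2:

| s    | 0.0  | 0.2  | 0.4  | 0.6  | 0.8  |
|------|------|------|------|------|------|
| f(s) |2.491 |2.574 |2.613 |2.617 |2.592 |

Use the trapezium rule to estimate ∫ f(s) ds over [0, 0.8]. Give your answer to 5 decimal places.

h = 0.2, n = 4.
(h/2)·[y₀ + 2y₁ + 2y₂ + 2y₃ + y₄] = 0.1·(20.691) = 2.06910.

2.06910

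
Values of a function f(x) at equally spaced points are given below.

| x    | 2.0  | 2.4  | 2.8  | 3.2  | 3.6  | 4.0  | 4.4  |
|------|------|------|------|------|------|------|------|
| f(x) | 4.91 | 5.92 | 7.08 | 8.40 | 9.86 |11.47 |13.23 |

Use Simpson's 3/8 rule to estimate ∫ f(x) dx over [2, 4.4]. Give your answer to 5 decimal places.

20.68950

h = 0.4, n = 6.
(3h/8)·[y₀ + 3y₁ + 3y₂ + 2y₃ + 3y₄ + 3y₅ + y₆] = 0.15·(137.93) = 20.68950.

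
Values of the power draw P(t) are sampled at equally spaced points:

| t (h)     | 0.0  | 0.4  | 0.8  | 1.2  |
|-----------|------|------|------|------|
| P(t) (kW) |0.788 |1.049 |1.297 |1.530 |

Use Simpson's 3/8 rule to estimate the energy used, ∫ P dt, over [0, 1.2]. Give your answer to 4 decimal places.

1.4034

h = 0.4, n = 3.
(3h/8)·[y₀ + 3y₁ + 3y₂ + y₃] = 0.15·(9.356) = 1.4034.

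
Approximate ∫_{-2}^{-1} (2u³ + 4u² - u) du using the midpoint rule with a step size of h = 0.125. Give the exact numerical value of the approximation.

h = (-1 − (-2))/8 = 0.125.
Midpoints m₁,…,m₈ = -1.9375, -1.8125, -1.6875, -1.5625, -1.4375, -1.3125, -1.1875, -1.0625.
f(m₁)=2.40673828125, f(m₂)=3.04443359375, f(m₃)=3.46728515625, f(m₄)=3.69873046875, f(m₅)=3.76220703125, f(m₆)=3.68115234375, f(m₇)=3.47900390625, f(m₈)=3.17919921875.
h·[f(m₁) + f(m₂) + f(m₃) + f(m₄) + f(m₅) + f(m₆) + f(m₇) + f(m₈)] = 0.125·(26.71875) = 3.33984375.

3.33984375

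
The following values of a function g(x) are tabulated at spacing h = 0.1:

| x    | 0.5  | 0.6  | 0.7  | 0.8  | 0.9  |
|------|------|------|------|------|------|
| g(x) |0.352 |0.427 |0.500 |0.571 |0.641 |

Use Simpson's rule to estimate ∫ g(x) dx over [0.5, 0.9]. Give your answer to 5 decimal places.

0.19950

h = 0.1, n = 4.
(h/3)·[y₀ + 4y₁ + 2y₂ + 4y₃ + y₄] = 0.033333·(5.985) = 0.19950.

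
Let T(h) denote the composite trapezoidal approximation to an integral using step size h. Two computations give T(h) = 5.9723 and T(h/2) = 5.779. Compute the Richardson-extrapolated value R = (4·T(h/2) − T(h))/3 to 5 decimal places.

R = (4·T(h/2) − T(h)) / 3 = (4·5.779 − 5.9723)/3 = (17.1437)/3 = 5.71457.

5.71457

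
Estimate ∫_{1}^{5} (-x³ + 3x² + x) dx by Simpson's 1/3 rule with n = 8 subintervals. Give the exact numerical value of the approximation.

h = (5 − 1)/8 = 0.5.
Nodes x₀,…,x₈ = 1, 1.5, 2, 2.5, 3, 3.5, 4, 4.5, 5.
f(x) = -x³ + 3x² + x: f₀=3, f₁=4.875, f₂=6, f₃=5.625, f₄=3, f₅=-2.625, f₆=-12, f₇=-25.875, f₈=-45.
(h/3)·[f₀ + 4f₁ + 2f₂ + 4f₃ + 2f₄ + 4f₅ + 2f₆ + 4f₇ + f₈] = 0.166667·(-120) = -20.

-20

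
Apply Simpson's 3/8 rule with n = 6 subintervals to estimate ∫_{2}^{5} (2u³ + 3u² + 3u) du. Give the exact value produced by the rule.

453

h = (5 − 2)/6 = 0.5.
Nodes u₀,…,u₆ = 2, 2.5, 3, 3.5, 4, 4.5, 5.
f(u) = 2u³ + 3u² + 3u: f₀=34, f₁=57.5, f₂=90, f₃=133, f₄=188, f₅=256.5, f₆=340.
(3h/8)·[f₀ + 3f₁ + 3f₂ + 2f₃ + 3f₄ + 3f₅ + f₆] = 0.1875·(2416) = 453.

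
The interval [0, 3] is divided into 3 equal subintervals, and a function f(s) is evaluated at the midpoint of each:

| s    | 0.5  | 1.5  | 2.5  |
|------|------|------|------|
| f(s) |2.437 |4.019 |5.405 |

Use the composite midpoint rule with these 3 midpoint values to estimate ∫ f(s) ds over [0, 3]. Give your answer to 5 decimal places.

11.86100

h = 1, n = 3.
h·[y(m₁) + y(m₂) + y(m₃)] = 1·(11.861) = 11.86100.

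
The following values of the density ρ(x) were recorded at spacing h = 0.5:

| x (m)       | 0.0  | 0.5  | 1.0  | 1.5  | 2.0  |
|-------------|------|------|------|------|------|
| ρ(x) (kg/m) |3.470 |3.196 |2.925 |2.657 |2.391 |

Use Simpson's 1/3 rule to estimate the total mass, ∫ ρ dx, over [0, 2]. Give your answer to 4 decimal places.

5.8538

h = 0.5, n = 4.
(h/3)·[y₀ + 4y₁ + 2y₂ + 4y₃ + y₄] = 0.166667·(35.123) = 5.8538.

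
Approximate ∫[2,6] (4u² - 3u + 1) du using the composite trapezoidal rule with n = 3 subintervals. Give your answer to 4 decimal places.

238.0741

h = (6 − 2)/3 = 1.333333.
Nodes u₀,…,u₃ = 2, 3.333333, 4.666667, 6.
f(u) = 4u² - 3u + 1: f₀=11, f₁=35.444444, f₂=74.111111, f₃=127.
(h/2)·[f₀ + 2f₁ + 2f₂ + f₃] = 0.666667·(357.111111) = 238.0741.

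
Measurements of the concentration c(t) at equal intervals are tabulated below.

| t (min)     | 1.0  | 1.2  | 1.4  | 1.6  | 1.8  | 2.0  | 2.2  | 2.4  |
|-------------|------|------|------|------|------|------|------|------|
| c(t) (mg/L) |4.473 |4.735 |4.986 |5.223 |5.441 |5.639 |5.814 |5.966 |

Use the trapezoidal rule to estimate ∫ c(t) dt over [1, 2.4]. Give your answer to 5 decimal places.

7.41150

h = 0.2, n = 7.
(h/2)·[y₀ + 2y₁ + 2y₂ + 2y₃ + 2y₄ + 2y₅ + 2y₆ + y₇] = 0.1·(74.115) = 7.41150.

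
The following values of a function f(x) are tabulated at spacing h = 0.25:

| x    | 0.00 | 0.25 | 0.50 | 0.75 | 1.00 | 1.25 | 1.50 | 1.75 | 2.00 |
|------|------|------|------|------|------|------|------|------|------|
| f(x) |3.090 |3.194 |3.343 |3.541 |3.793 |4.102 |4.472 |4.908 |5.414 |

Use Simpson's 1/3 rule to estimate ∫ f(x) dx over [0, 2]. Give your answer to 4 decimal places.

h = 0.25, n = 8.
(h/3)·[y₀ + 4y₁ + 2y₂ + 4y₃ + 2y₄ + 4y₅ + 2y₆ + 4y₇ + y₈] = 0.083333·(94.700) = 7.8917.

7.8917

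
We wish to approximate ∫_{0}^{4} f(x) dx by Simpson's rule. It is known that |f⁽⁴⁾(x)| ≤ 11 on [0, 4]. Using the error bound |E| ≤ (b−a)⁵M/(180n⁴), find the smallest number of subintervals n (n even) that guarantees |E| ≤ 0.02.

8

Need 11264/(180n⁴) ≤ 0.02.
n⁴ ≥ 11264/(180·0.02) = 3128.89 ⇒ n ≥ 7.4791, so the smallest even n is 8. (n must be even for Simpson's rule.)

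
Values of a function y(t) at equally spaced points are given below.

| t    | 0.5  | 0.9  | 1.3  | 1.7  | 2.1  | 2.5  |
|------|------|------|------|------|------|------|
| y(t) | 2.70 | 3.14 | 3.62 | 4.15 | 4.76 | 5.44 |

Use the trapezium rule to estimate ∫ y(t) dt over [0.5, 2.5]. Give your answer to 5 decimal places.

h = 0.4, n = 5.
(h/2)·[y₀ + 2y₁ + 2y₂ + 2y₃ + 2y₄ + y₅] = 0.2·(39.48) = 7.89600.

7.89600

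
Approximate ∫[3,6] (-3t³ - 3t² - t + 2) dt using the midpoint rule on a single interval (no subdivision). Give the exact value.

-1009.875

M = (b−a)·f(4.5) = 3·(-336.625) = -1009.875.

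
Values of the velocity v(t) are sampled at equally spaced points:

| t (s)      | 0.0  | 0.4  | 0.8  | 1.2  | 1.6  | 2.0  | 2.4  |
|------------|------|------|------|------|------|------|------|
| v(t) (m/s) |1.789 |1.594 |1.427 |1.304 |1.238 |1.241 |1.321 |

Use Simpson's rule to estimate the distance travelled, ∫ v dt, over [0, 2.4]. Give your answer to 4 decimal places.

3.3328

h = 0.4, n = 6.
(h/3)·[y₀ + 4y₁ + 2y₂ + 4y₃ + 2y₄ + 4y₅ + y₆] = 0.133333·(24.996) = 3.3328.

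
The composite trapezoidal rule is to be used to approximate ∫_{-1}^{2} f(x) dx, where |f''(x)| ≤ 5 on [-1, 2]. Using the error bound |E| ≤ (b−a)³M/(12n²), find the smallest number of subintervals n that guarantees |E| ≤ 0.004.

Need 135/(12n²) ≤ 0.004.
n² ≥ 135/(12·0.004) = 2812.5 ⇒ n ≥ 53.0330, so the smallest n is 54.

54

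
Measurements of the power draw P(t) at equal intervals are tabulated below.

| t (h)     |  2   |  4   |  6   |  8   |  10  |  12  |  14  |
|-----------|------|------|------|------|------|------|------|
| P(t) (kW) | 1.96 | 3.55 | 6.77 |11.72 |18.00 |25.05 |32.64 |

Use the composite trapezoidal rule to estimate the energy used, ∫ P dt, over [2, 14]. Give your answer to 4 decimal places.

h = 2, n = 6.
(h/2)·[y₀ + 2y₁ + 2y₂ + 2y₃ + 2y₄ + 2y₅ + y₆] = 1·(164.78) = 164.7800.

164.7800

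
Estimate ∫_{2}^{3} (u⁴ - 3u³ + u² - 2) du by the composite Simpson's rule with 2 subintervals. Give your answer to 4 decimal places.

h = (3 − 2)/2 = 0.5.
Nodes u₀,…,u₂ = 2, 2.5, 3.
f(u) = u⁴ - 3u³ + u² - 2: f₀=-6, f₁=-3.5625, f₂=7.
(h/3)·[f₀ + 4f₁ + f₂] = 0.166667·(-13.25) = -2.2083.

-2.2083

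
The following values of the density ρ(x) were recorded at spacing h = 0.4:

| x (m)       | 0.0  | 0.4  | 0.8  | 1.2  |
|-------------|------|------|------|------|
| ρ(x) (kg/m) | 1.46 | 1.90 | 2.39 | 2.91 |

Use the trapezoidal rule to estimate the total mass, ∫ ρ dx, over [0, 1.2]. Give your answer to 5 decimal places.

2.59000

h = 0.4, n = 3.
(h/2)·[y₀ + 2y₁ + 2y₂ + y₃] = 0.2·(12.95) = 2.59000.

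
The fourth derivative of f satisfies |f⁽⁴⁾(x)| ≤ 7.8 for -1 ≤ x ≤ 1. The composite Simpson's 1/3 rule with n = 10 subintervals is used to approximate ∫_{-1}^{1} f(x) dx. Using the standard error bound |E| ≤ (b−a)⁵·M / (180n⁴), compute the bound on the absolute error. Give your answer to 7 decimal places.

|E| ≤ (2)⁵·7.8 / (180·10⁴) = 249.6/1800000 = 0.0001387.

0.0001387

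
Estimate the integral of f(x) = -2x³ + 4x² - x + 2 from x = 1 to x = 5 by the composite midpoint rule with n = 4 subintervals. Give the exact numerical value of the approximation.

-146

h = (5 − 1)/4 = 1.
Midpoints m₁,…,m₄ = 1.5, 2.5, 3.5, 4.5.
f(m₁)=2.75, f(m₂)=-6.75, f(m₃)=-38.25, f(m₄)=-103.75.
h·[f(m₁) + f(m₂) + f(m₃) + f(m₄)] = 1·(-146) = -146.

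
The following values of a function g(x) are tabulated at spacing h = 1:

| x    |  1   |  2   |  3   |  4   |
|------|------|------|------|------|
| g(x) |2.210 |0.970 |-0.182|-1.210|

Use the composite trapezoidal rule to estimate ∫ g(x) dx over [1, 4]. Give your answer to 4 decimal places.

1.2880

h = 1, n = 3.
(h/2)·[y₀ + 2y₁ + 2y₂ + y₃] = 0.5·(2.576) = 1.2880.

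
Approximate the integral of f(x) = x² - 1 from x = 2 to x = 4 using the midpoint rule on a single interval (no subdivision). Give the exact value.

M = (b−a)·f(3) = 2·(8) = 16.

16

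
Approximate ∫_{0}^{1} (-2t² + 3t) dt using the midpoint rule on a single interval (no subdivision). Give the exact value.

1

M = (b−a)·f(0.5) = 1·(1) = 1.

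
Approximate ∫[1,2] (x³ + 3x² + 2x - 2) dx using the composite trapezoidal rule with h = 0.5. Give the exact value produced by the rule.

12.0625

h = (2 − 1)/2 = 0.5.
Nodes x₀,…,x₂ = 1, 1.5, 2.
f(x) = x³ + 3x² + 2x - 2: f₀=4, f₁=11.125, f₂=22.
(h/2)·[f₀ + 2f₁ + f₂] = 0.25·(48.25) = 12.0625.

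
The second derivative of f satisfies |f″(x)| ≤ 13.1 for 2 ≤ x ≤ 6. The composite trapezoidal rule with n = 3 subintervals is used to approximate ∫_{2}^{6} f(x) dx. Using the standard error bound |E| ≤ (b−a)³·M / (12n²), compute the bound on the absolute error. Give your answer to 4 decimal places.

|E| ≤ (4)³·13.1 / (12·3²) = 838.4/108 = 7.7630.

7.7630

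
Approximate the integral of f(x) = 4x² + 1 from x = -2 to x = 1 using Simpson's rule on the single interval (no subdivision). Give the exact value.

S = (b−a)/6 · [f(-2) + 4f(-0.5) + f(1)] = 0.5·[17 + 4·2 + 5] = 15.

15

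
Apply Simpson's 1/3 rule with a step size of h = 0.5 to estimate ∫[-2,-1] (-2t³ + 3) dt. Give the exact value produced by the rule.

10.5

h = (-1 − (-2))/2 = 0.5.
Nodes t₀,…,t₂ = -2, -1.5, -1.
f(t) = -2t³ + 3: f₀=19, f₁=9.75, f₂=5.
(h/3)·[f₀ + 4f₁ + f₂] = 0.166667·(63) = 10.5.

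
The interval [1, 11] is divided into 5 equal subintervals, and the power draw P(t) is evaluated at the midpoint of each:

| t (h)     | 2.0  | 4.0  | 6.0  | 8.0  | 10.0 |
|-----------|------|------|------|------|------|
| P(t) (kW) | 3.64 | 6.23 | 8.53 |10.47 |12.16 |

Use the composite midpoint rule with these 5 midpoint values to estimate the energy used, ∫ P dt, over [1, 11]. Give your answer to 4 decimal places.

82.0600

h = 2, n = 5.
h·[y(m₁) + y(m₂) + y(m₃) + y(m₄) + y(m₅)] = 2·(41.03) = 82.0600.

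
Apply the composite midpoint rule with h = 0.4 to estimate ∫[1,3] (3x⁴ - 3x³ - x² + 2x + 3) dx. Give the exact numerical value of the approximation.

88.96448

h = (3 − 1)/5 = 0.4.
Midpoints m₁,…,m₅ = 1.2, 1.6, 2, 2.4, 2.8.
f(m₁)=4.9968, f(m₂)=11.0128, f(m₃)=27, f(m₄)=60.1008, f(m₅)=119.3008.
h·[f(m₁) + f(m₂) + f(m₃) + f(m₄) + f(m₅)] = 0.4·(222.4112) = 88.96448.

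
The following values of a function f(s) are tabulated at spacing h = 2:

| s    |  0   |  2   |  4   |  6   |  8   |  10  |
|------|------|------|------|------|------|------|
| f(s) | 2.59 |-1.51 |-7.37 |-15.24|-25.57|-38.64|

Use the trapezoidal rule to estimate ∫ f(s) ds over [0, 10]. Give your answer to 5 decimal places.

h = 2, n = 5.
(h/2)·[y₀ + 2y₁ + 2y₂ + 2y₃ + 2y₄ + y₅] = 1·(-135.43) = -135.43000.

-135.43000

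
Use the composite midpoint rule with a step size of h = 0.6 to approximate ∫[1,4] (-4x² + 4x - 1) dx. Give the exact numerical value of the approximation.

-56.64

h = (4 − 1)/5 = 0.6.
Midpoints m₁,…,m₅ = 1.3, 1.9, 2.5, 3.1, 3.7.
f(m₁)=-2.56, f(m₂)=-7.84, f(m₃)=-16, f(m₄)=-27.04, f(m₅)=-40.96.
h·[f(m₁) + f(m₂) + f(m₃) + f(m₄) + f(m₅)] = 0.6·(-94.4) = -56.64.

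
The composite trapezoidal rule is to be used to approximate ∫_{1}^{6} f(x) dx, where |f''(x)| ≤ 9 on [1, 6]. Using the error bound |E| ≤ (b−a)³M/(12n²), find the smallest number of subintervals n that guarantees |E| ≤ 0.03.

56

Need 1125/(12n²) ≤ 0.03.
n² ≥ 1125/(12·0.03) = 3125 ⇒ n ≥ 55.9017, so the smallest n is 56.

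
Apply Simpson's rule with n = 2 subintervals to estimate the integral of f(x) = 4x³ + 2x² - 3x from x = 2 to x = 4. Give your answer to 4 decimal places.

h = (4 − 2)/2 = 1.
Nodes x₀,…,x₂ = 2, 3, 4.
f(x) = 4x³ + 2x² - 3x: f₀=34, f₁=117, f₂=276.
(h/3)·[f₀ + 4f₁ + f₂] = 0.333333·(778) = 259.3333.

259.3333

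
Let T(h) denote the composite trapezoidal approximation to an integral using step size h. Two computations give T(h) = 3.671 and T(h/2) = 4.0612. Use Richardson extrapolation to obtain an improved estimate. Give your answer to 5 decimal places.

4.19127

R = (4·T(h/2) − T(h)) / 3 = (4·4.0612 − 3.671)/3 = (12.5738)/3 = 4.19127.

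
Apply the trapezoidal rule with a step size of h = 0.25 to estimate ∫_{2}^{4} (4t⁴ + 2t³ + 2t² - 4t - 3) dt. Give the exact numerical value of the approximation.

h = (4 − 2)/8 = 0.25.
Nodes t₀,…,t₈ = 2, 2.25, 2.5, 2.75, 3, 3.25, 3.5, 3.75, 4.
f(t) = 4t⁴ + 2t³ + 2t² - 4t - 3: f₀=77, f₁=123.421875, f₂=187, f₃=271.484375, f₄=381, f₅=520.046875, f₆=693.5, f₇=906.609375, f₈=1165.
(h/2)·[f₀ + 2f₁ + 2f₂ + 2f₃ + 2f₄ + 2f₅ + 2f₆ + 2f₇ + f₈] = 0.125·(7408.125) = 926.015625.

926.015625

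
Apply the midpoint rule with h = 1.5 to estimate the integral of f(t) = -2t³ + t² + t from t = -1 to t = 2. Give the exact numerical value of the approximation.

h = (2 − (-1))/2 = 1.5.
Midpoints m₁,…,m₂ = -0.25, 1.25.
f(m₁)=-0.15625, f(m₂)=-1.09375.
h·[f(m₁) + f(m₂)] = 1.5·(-1.25) = -1.875.

-1.875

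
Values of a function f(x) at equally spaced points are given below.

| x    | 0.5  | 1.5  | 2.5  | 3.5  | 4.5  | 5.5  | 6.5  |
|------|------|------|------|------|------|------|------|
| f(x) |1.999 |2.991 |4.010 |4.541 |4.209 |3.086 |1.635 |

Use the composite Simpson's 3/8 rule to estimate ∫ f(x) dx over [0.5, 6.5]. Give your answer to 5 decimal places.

h = 1, n = 6.
(3h/8)·[y₀ + 3y₁ + 3y₂ + 2y₃ + 3y₄ + 3y₅ + y₆] = 0.375·(55.604) = 20.85150.

20.85150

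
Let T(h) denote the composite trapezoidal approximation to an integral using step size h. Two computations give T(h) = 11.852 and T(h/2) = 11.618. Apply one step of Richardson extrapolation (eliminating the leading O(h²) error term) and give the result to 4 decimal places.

11.5400

R = (4·T(h/2) − T(h)) / 3 = (4·11.618 − 11.852)/3 = (34.620)/3 = 11.5400.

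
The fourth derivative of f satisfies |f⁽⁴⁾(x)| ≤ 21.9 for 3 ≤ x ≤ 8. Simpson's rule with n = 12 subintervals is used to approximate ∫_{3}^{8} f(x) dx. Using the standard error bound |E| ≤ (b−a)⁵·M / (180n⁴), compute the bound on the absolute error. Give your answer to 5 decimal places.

0.01834

|E| ≤ (5)⁵·21.9 / (180·12⁴) = 68437.5/3732480 = 0.01834.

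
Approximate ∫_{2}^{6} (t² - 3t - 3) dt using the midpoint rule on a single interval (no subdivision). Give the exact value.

M = (b−a)·f(4) = 4·(1) = 4.

4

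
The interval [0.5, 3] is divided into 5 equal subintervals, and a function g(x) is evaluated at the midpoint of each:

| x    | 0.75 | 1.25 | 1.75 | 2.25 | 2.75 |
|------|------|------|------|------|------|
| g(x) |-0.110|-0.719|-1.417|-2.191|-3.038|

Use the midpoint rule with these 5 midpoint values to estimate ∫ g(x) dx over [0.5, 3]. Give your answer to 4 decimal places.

-3.7375

h = 0.5, n = 5.
h·[y(m₁) + y(m₂) + y(m₃) + y(m₄) + y(m₅)] = 0.5·(-7.475) = -3.7375.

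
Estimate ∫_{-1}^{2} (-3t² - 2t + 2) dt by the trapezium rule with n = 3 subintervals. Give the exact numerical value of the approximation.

-7.5

h = (2 − (-1))/3 = 1.
Nodes t₀,…,t₃ = -1, 0, 1, 2.
f(t) = -3t² - 2t + 2: f₀=1, f₁=2, f₂=-3, f₃=-14.
(h/2)·[f₀ + 2f₁ + 2f₂ + f₃] = 0.5·(-15) = -7.5.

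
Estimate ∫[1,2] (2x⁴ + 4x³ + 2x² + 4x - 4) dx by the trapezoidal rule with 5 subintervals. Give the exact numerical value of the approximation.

h = (2 − 1)/5 = 0.2.
Nodes x₀,…,x₅ = 1, 1.2, 1.4, 1.6, 1.8, 2.
f(x) = 2x⁴ + 4x³ + 2x² + 4x - 4: f₀=8, f₁=14.7392, f₂=24.1792, f₃=37.0112, f₄=54.0032, f₅=76.
(h/2)·[f₀ + 2f₁ + 2f₂ + 2f₃ + 2f₄ + f₅] = 0.1·(343.8656) = 34.38656.

34.38656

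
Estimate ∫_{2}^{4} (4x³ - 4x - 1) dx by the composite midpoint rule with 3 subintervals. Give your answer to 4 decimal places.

h = (4 − 2)/3 = 0.666667.
Midpoints m₁,…,m₃ = 2.333333, 3, 3.666667.
f(m₁)=40.481481, f(m₂)=95, f(m₃)=181.518519.
h·[f(m₁) + f(m₂) + f(m₃)] = 0.666667·(317) = 211.3333.

211.3333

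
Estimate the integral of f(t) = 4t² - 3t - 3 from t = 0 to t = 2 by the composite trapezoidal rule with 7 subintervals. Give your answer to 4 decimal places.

h = (2 − 0)/7 = 0.285714.
Nodes t₀,…,t₇ = 0, 0.285714, 0.571429, 0.857143, 1.142857, 1.428571, 1.714286, 2.
f(t) = 4t² - 3t - 3: f₀=-3, f₁=-3.530612, f₂=-3.408163, f₃=-2.632653, f₄=-1.204082, f₅=0.877551, f₆=3.612245, f₇=7.
(h/2)·[f₀ + 2f₁ + 2f₂ + 2f₃ + 2f₄ + 2f₅ + 2f₆ + f₇] = 0.142857·(-8.571429) = -1.2245.

-1.2245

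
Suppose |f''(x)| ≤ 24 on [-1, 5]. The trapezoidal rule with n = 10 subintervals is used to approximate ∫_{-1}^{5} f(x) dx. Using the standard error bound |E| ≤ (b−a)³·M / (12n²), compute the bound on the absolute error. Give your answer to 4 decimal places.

|E| ≤ (6)³·24 / (12·10²) = 5184/1200 = 4.3200.

4.3200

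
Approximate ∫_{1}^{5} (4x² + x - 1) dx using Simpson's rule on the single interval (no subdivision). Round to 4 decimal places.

S = (b−a)/6 · [f(1) + 4f(3) + f(5)] = 0.666667·[4 + 4·38 + 104] = 173.3333.

173.3333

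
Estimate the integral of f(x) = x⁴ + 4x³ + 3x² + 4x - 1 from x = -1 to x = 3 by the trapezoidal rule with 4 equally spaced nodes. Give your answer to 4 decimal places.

h = (3 − (-1))/3 = 1.333333.
Nodes x₀,…,x₃ = -1, 0.333333, 1.666667, 3.
f(x) = x⁴ + 4x³ + 3x² + 4x - 1: f₀=-5, f₁=0.827160, f₂=40.234568, f₃=227.
(h/2)·[f₀ + 2f₁ + 2f₂ + f₃] = 0.666667·(304.123457) = 202.7490.

202.7490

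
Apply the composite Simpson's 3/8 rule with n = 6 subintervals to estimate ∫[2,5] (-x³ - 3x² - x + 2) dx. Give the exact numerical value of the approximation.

-273.75

h = (5 − 2)/6 = 0.5.
Nodes x₀,…,x₆ = 2, 2.5, 3, 3.5, 4, 4.5, 5.
f(x) = -x³ - 3x² - x + 2: f₀=-20, f₁=-34.875, f₂=-55, f₃=-81.125, f₄=-114, f₅=-154.375, f₆=-203.
(3h/8)·[f₀ + 3f₁ + 3f₂ + 2f₃ + 3f₄ + 3f₅ + f₆] = 0.1875·(-1460) = -273.75.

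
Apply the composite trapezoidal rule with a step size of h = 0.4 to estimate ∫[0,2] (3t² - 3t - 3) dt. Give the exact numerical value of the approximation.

h = (2 − 0)/5 = 0.4.
Nodes t₀,…,t₅ = 0, 0.4, 0.8, 1.2, 1.6, 2.
f(t) = 3t² - 3t - 3: f₀=-3, f₁=-3.72, f₂=-3.48, f₃=-2.28, f₄=-0.12, f₅=3.
(h/2)·[f₀ + 2f₁ + 2f₂ + 2f₃ + 2f₄ + f₅] = 0.2·(-19.2) = -3.84.

-3.84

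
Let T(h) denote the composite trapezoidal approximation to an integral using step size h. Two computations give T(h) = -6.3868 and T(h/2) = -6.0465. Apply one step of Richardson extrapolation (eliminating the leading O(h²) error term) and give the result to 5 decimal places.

R = (4·T(h/2) − T(h)) / 3 = (4·(-6.0465) − (-6.3868))/3 = (-17.7992)/3 = -5.93307.

-5.93307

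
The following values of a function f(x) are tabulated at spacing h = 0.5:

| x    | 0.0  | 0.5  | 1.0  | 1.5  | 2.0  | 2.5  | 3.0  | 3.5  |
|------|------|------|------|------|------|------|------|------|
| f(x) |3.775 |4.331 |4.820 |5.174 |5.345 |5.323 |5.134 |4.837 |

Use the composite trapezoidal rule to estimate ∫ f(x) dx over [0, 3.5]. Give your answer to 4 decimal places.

17.2165

h = 0.5, n = 7.
(h/2)·[y₀ + 2y₁ + 2y₂ + 2y₃ + 2y₄ + 2y₅ + 2y₆ + y₇] = 0.25·(68.866) = 17.2165.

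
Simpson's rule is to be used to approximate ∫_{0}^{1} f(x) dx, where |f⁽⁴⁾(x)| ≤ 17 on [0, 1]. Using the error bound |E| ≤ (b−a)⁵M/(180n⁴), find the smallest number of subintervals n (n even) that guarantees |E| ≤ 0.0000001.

Need 17/(180n⁴) ≤ 0.0000001.
n⁴ ≥ 17/(180·0.0000001) = 944444 ⇒ n ≥ 31.1741, so the smallest even n is 32. (n must be even for Simpson's rule.)

32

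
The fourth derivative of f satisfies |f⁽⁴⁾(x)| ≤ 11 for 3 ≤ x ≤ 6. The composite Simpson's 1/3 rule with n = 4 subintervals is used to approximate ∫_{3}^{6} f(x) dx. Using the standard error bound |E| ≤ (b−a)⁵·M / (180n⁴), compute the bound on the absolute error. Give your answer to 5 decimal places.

|E| ≤ (3)⁵·11 / (180·4⁴) = 2673/46080 = 0.05801.

0.05801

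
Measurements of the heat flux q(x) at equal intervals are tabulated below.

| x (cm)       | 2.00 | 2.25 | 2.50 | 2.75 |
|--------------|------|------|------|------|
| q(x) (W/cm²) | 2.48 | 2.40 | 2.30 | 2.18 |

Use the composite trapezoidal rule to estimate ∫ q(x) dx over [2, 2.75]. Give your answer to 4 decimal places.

h = 0.25, n = 3.
(h/2)·[y₀ + 2y₁ + 2y₂ + y₃] = 0.125·(14.06) = 1.7575.

1.7575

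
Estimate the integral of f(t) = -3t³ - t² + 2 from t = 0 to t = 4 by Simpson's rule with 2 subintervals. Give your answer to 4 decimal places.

h = (4 − 0)/2 = 2.
Nodes t₀,…,t₂ = 0, 2, 4.
f(t) = -3t³ - t² + 2: f₀=2, f₁=-26, f₂=-206.
(h/3)·[f₀ + 4f₁ + f₂] = 0.666667·(-308) = -205.3333.

-205.3333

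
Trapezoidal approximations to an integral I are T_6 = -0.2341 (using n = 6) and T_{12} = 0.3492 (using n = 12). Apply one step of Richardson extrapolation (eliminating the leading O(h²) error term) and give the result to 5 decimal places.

0.54363

R = (4·T_{12} − T_6) / 3 = (4·0.3492 − (-0.2341))/3 = (1.6309)/3 = 0.54363.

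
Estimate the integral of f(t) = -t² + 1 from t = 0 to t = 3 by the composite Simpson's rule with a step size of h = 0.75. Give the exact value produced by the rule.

h = (3 − 0)/4 = 0.75.
Nodes t₀,…,t₄ = 0, 0.75, 1.5, 2.25, 3.
f(t) = -t² + 1: f₀=1, f₁=0.4375, f₂=-1.25, f₃=-4.0625, f₄=-8.
(h/3)·[f₀ + 4f₁ + 2f₂ + 4f₃ + f₄] = 0.25·(-24) = -6.

-6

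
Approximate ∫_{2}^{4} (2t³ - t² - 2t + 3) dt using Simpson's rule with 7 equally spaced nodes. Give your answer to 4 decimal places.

95.3333

h = (4 − 2)/6 = 0.333333.
Nodes t₀,…,t₆ = 2, 2.333333, 2.666667, 3, 3.333333, 3.666667, 4.
f(t) = 2t³ - t² - 2t + 3: f₀=11, f₁=18.296296, f₂=28.481481, f₃=42, f₄=59.296296, f₅=80.814815, f₆=107.
(h/3)·[f₀ + 4f₁ + 2f₂ + 4f₃ + 2f₄ + 4f₅ + f₆] = 0.111111·(858) = 95.3333.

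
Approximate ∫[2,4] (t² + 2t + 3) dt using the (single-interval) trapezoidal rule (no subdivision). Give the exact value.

38

T = (b−a)/2 · [f(2) + f(4)] = 1·[11 + 27] = 38.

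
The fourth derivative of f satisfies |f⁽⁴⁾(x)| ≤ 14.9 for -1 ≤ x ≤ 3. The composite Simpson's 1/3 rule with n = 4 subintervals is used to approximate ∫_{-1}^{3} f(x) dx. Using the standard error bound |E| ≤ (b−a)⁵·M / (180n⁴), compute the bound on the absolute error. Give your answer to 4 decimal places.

|E| ≤ (4)⁵·14.9 / (180·4⁴) = 15257.6/46080 = 0.3311.

0.3311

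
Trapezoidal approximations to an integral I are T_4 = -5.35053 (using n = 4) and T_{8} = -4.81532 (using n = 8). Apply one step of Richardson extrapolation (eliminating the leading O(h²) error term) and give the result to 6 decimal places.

-4.636917

R = (4·T_{8} − T_4) / 3 = (4·(-4.81532) − (-5.35053))/3 = (-13.91075)/3 = -4.636917.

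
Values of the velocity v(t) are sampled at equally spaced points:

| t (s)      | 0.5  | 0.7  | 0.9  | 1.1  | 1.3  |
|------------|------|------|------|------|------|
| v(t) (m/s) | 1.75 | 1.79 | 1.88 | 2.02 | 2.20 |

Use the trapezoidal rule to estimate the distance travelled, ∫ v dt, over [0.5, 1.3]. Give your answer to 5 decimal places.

h = 0.2, n = 4.
(h/2)·[y₀ + 2y₁ + 2y₂ + 2y₃ + y₄] = 0.1·(15.33) = 1.53300.

1.53300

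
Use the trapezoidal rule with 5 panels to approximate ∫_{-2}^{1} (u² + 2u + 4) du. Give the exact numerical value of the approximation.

h = (1 − (-2))/5 = 0.6.
Nodes u₀,…,u₅ = -2, -1.4, -0.8, -0.2, 0.4, 1.
f(u) = u² + 2u + 4: f₀=4, f₁=3.16, f₂=3.04, f₃=3.64, f₄=4.96, f₅=7.
(h/2)·[f₀ + 2f₁ + 2f₂ + 2f₃ + 2f₄ + f₅] = 0.3·(40.6) = 12.18.

12.18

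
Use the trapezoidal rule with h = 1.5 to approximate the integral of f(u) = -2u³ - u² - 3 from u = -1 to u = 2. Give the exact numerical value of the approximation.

-24

h = (2 − (-1))/2 = 1.5.
Nodes u₀,…,u₂ = -1, 0.5, 2.
f(u) = -2u³ - u² - 3: f₀=-2, f₁=-3.5, f₂=-23.
(h/2)·[f₀ + 2f₁ + f₂] = 0.75·(-32) = -24.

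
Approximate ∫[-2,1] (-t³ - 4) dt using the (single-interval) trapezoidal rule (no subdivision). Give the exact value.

-1.5

T = (b−a)/2 · [f(-2) + f(1)] = 1.5·[4 + (-5)] = -1.5.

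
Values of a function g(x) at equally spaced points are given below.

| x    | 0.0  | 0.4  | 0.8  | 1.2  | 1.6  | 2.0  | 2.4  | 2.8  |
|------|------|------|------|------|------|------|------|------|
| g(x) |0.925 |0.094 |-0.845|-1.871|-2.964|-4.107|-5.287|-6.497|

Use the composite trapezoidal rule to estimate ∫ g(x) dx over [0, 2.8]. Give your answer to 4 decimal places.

h = 0.4, n = 7.
(h/2)·[y₀ + 2y₁ + 2y₂ + 2y₃ + 2y₄ + 2y₅ + 2y₆ + y₇] = 0.2·(-35.532) = -7.1064.

-7.1064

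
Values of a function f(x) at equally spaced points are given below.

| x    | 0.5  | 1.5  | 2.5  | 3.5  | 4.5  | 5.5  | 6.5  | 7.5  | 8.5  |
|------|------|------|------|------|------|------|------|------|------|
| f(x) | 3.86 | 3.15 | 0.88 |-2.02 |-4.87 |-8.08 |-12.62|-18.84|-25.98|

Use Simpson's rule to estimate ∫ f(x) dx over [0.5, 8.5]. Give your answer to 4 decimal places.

-52.8333

h = 1, n = 8.
(h/3)·[y₀ + 4y₁ + 2y₂ + 4y₃ + 2y₄ + 4y₅ + 2y₆ + 4y₇ + y₈] = 0.333333·(-158.50) = -52.8333.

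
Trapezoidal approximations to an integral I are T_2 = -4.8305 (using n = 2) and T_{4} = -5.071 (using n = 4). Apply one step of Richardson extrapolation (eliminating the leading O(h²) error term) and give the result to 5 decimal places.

R = (4·T_{4} − T_2) / 3 = (4·(-5.071) − (-4.8305))/3 = (-15.4535)/3 = -5.15117.

-5.15117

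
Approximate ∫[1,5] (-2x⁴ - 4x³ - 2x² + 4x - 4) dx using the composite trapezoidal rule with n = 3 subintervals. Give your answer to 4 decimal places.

-2115.4239

h = (5 − 1)/3 = 1.333333.
Nodes x₀,…,x₃ = 1, 2.333333, 3.666667, 5.
f(x) = -2x⁴ - 4x³ - 2x² + 4x - 4: f₀=-8, f₁=-115.654321, f₂=-574.913580, f₃=-1784.
(h/2)·[f₀ + 2f₁ + 2f₂ + f₃] = 0.666667·(-3173.135802) = -2115.4239.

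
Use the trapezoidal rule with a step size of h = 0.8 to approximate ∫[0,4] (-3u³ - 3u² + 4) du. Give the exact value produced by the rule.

h = (4 − 0)/5 = 0.8.
Nodes u₀,…,u₅ = 0, 0.8, 1.6, 2.4, 3.2, 4.
f(u) = -3u³ - 3u² + 4: f₀=4, f₁=0.544, f₂=-15.968, f₃=-54.752, f₄=-125.024, f₅=-236.
(h/2)·[f₀ + 2f₁ + 2f₂ + 2f₃ + 2f₄ + f₅] = 0.4·(-622.4) = -248.96.

-248.96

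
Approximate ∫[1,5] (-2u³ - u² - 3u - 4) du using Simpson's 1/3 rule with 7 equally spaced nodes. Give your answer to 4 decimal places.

-405.3333

h = (5 − 1)/6 = 0.666667.
Nodes u₀,…,u₆ = 1, 1.666667, 2.333333, 3, 3.666667, 4.333333, 5.
f(u) = -2u³ - u² - 3u - 4: f₀=-10, f₁=-21.037037, f₂=-41.851852, f₃=-76, f₄=-127.037037, f₅=-198.518519, f₆=-294.
(h/3)·[f₀ + 4f₁ + 2f₂ + 4f₃ + 2f₄ + 4f₅ + f₆] = 0.222222·(-1824) = -405.3333.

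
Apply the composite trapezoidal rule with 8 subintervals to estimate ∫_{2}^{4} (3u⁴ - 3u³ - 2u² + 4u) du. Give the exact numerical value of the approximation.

404.76171875

h = (4 − 2)/8 = 0.25.
Nodes u₀,…,u₈ = 2, 2.25, 2.5, 2.75, 3, 3.25, 3.5, 3.75, 4.
f(u) = 3u⁴ - 3u³ - 2u² + 4u: f₀=24, f₁=41.58984375, f₂=67.8125, f₃=105.05859375, f₄=156, f₅=223.58984375, f₆=311.0625, f₇=421.93359375, f₈=560.
(h/2)·[f₀ + 2f₁ + 2f₂ + 2f₃ + 2f₄ + 2f₅ + 2f₆ + 2f₇ + f₈] = 0.125·(3238.09375) = 404.76171875.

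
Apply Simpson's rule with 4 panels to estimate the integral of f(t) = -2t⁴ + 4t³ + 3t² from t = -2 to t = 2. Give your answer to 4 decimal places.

-10.6667

h = (2 − (-2))/4 = 1.
Nodes t₀,…,t₄ = -2, -1, 0, 1, 2.
f(t) = -2t⁴ + 4t³ + 3t²: f₀=-52, f₁=-3, f₂=0, f₃=5, f₄=12.
(h/3)·[f₀ + 4f₁ + 2f₂ + 4f₃ + f₄] = 0.333333·(-32) = -10.6667.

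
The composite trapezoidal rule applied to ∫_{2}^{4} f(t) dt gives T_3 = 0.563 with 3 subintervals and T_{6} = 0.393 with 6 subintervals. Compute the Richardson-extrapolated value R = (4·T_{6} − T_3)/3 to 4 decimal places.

0.3363

R = (4·T_{6} − T_3) / 3 = (4·0.393 − 0.563)/3 = (1.009)/3 = 0.3363.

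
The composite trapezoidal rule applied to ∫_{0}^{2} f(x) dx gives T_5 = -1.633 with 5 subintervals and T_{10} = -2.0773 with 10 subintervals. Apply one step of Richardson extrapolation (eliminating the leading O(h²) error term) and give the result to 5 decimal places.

R = (4·T_{10} − T_5) / 3 = (4·(-2.0773) − (-1.633))/3 = (-6.6762)/3 = -2.22540.

-2.22540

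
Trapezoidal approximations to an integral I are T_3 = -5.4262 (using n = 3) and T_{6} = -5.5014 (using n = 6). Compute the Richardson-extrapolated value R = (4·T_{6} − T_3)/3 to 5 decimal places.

R = (4·T_{6} − T_3) / 3 = (4·(-5.5014) − (-5.4262))/3 = (-16.5794)/3 = -5.52647.

-5.52647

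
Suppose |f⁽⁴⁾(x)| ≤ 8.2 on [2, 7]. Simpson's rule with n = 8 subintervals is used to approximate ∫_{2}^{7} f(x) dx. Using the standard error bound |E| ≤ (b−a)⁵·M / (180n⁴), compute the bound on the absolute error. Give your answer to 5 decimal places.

0.03476

|E| ≤ (5)⁵·8.2 / (180·8⁴) = 25625/737280 = 0.03476.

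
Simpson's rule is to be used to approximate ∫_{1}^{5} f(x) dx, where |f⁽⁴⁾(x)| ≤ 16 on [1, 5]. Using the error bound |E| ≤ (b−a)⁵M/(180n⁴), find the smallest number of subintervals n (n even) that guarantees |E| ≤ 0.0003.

24

Need 16384/(180n⁴) ≤ 0.0003.
n⁴ ≥ 16384/(180·0.0003) = 303407 ⇒ n ≥ 23.4696, so the smallest even n is 24. (n must be even for Simpson's rule.)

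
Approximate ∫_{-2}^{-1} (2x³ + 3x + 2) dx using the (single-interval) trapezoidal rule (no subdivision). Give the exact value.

T = (b−a)/2 · [f(-2) + f(-1)] = 0.5·[(-20) + (-3)] = -11.5.

-11.5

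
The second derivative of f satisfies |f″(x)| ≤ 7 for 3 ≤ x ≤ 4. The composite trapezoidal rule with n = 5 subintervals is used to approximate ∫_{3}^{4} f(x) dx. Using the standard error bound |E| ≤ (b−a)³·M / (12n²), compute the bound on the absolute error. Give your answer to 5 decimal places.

|E| ≤ (1)³·7 / (12·5²) = 7/300 = 0.02333.

0.02333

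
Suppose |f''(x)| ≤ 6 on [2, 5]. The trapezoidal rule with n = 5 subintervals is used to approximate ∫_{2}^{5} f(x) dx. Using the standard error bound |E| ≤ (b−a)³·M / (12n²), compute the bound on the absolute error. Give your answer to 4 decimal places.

|E| ≤ (3)³·6 / (12·5²) = 162/300 = 0.5400.

0.5400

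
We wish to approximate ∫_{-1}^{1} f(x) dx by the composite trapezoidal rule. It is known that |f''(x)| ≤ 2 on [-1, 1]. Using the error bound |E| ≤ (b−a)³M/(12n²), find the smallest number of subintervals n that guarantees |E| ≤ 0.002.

Need 16/(12n²) ≤ 0.002.
n² ≥ 16/(12·0.002) = 666.667 ⇒ n ≥ 25.8199, so the smallest n is 26.

26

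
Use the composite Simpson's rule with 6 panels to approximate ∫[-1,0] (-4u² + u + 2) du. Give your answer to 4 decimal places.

h = (0 − (-1))/6 = 0.166667.
Nodes u₀,…,u₆ = -1, -0.833333, -0.666667, -0.5, -0.333333, -0.166667, 0.
f(u) = -4u² + u + 2: f₀=-3, f₁=-1.611111, f₂=-0.444444, f₃=0.5, f₄=1.222222, f₅=1.722222, f₆=2.
(h/3)·[f₀ + 4f₁ + 2f₂ + 4f₃ + 2f₄ + 4f₅ + f₆] = 0.055556·(3) = 0.1667.

0.1667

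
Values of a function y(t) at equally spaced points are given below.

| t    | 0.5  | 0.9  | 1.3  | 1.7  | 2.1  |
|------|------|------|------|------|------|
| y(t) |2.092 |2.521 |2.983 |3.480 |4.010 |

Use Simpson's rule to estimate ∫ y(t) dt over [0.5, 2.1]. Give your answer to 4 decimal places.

h = 0.4, n = 4.
(h/3)·[y₀ + 4y₁ + 2y₂ + 4y₃ + y₄] = 0.133333·(36.072) = 4.8096.

4.8096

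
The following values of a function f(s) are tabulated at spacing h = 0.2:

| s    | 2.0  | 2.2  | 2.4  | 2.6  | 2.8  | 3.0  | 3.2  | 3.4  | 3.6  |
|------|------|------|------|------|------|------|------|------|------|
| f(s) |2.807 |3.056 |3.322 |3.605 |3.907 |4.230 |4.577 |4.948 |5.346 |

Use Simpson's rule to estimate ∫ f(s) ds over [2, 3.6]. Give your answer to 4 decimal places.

6.3414

h = 0.2, n = 8.
(h/3)·[y₀ + 4y₁ + 2y₂ + 4y₃ + 2y₄ + 4y₅ + 2y₆ + 4y₇ + y₈] = 0.066667·(95.121) = 6.3414.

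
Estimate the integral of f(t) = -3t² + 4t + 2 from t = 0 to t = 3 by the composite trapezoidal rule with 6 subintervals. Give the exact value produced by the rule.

-3.375

h = (3 − 0)/6 = 0.5.
Nodes t₀,…,t₆ = 0, 0.5, 1, 1.5, 2, 2.5, 3.
f(t) = -3t² + 4t + 2: f₀=2, f₁=3.25, f₂=3, f₃=1.25, f₄=-2, f₅=-6.75, f₆=-13.
(h/2)·[f₀ + 2f₁ + 2f₂ + 2f₃ + 2f₄ + 2f₅ + f₆] = 0.25·(-13.5) = -3.375.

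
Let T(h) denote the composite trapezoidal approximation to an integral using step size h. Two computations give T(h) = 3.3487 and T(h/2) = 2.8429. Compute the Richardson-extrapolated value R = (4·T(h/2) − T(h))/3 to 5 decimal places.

2.67430

R = (4·T(h/2) − T(h)) / 3 = (4·2.8429 − 3.3487)/3 = (8.0229)/3 = 2.67430.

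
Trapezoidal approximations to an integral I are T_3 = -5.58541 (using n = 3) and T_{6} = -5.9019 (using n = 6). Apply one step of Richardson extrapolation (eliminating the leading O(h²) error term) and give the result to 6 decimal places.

R = (4·T_{6} − T_3) / 3 = (4·(-5.9019) − (-5.58541))/3 = (-18.02219)/3 = -6.007397.

-6.007397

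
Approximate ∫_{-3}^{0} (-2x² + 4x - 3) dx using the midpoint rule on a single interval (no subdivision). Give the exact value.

M = (b−a)·f(-1.5) = 3·(-13.5) = -40.5.

-40.5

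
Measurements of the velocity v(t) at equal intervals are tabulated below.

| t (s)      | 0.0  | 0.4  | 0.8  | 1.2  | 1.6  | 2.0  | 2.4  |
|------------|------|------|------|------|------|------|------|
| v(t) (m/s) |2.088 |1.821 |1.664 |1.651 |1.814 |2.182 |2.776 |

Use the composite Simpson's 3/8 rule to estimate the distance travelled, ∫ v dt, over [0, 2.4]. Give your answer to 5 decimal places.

h = 0.4, n = 6.
(3h/8)·[y₀ + 3y₁ + 3y₂ + 2y₃ + 3y₄ + 3y₅ + y₆] = 0.15·(30.609) = 4.59135.

4.59135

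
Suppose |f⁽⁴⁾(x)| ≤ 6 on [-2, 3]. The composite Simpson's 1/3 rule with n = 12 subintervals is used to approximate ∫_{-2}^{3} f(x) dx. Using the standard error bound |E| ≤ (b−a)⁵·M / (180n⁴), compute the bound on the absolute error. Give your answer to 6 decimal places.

0.005023

|E| ≤ (5)⁵·6 / (180·12⁴) = 18750/3732480 = 0.005023.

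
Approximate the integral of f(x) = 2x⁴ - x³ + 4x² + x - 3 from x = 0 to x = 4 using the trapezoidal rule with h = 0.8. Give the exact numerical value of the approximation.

453.27744

h = (4 − 0)/5 = 0.8.
Nodes x₀,…,x₅ = 0, 0.8, 1.6, 2.4, 3.2, 4.
f(x) = 2x⁴ - x³ + 4x² + x - 3: f₀=-3, f₁=0.6672, f₂=17.8512, f₃=74.9712, f₄=218.1072, f₅=513.
(h/2)·[f₀ + 2f₁ + 2f₂ + 2f₃ + 2f₄ + f₅] = 0.4·(1133.1936) = 453.27744.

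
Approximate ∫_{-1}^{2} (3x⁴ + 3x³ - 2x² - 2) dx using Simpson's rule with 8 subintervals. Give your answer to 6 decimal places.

h = (2 − (-1))/8 = 0.375.
Nodes x₀,…,x₈ = -1, -0.625, -0.25, 0.125, 0.5, 0.875, 1.25, 1.625, 2.
f(x) = 3x⁴ + 3x³ - 2x² - 2: f₀=-4, f₁=-3.055908203125, f₂=-2.16015625, f₃=-2.024658203125, f₄=-1.9375, f₅=0.237060546875, f₆=8.05859375, f₇=26.510498046875, f₈=62.
(h/3)·[f₀ + 4f₁ + 2f₂ + 4f₃ + 2f₄ + 4f₅ + 2f₆ + 4f₇ + f₈] = 0.125·(152.58984375) = 19.073730.

19.073730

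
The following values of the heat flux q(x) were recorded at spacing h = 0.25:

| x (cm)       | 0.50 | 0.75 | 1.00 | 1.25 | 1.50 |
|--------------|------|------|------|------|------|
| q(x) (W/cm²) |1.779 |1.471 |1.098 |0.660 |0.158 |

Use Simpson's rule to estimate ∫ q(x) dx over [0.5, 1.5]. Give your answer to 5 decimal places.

h = 0.25, n = 4.
(h/3)·[y₀ + 4y₁ + 2y₂ + 4y₃ + y₄] = 0.083333·(12.657) = 1.05475.

1.05475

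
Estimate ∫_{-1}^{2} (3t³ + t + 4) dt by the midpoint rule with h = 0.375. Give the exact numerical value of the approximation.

24.591796875

h = (2 − (-1))/8 = 0.375.
Midpoints m₁,…,m₈ = -0.8125, -0.4375, -0.0625, 0.3125, 0.6875, 1.0625, 1.4375, 1.8125.
f(m₁)=1.578369140625, f(m₂)=3.311279296875, f(m₃)=3.936767578125, f(m₄)=4.404052734375, f(m₅)=5.662353515625, f(m₆)=8.660888671875, f(m₇)=14.348876953125, f(m₈)=23.675537109375.
h·[f(m₁) + f(m₂) + f(m₃) + f(m₄) + f(m₅) + f(m₆) + f(m₇) + f(m₈)] = 0.375·(65.578125) = 24.591796875.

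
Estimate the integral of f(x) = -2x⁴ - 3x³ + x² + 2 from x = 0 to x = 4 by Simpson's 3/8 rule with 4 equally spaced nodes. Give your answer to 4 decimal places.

-579.8519

h = (4 − 0)/3 = 1.333333.
Nodes x₀,…,x₃ = 0, 1.333333, 2.666667, 4.
f(x) = -2x⁴ - 3x³ + x² + 2: f₀=2, f₁=-9.654321, f₂=-148.913580, f₃=-686.
(3h/8)·[f₀ + 3f₁ + 3f₂ + f₃] = 0.5·(-1159.703704) = -579.8519.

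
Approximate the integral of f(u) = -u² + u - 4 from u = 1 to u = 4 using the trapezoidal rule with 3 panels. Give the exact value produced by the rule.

h = (4 − 1)/3 = 1.
Nodes u₀,…,u₃ = 1, 2, 3, 4.
f(u) = -u² + u - 4: f₀=-4, f₁=-6, f₂=-10, f₃=-16.
(h/2)·[f₀ + 2f₁ + 2f₂ + f₃] = 0.5·(-52) = -26.

-26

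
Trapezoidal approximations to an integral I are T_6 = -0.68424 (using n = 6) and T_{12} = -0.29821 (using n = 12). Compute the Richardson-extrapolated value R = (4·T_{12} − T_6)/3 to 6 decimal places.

-0.169533

R = (4·T_{12} − T_6) / 3 = (4·(-0.29821) − (-0.68424))/3 = (-0.50860)/3 = -0.169533.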